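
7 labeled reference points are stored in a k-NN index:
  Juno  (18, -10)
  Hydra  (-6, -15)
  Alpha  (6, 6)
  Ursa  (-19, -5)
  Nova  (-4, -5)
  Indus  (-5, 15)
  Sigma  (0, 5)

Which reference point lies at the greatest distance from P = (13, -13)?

Indus

Since √ is increasing, it suffices to compare squared distances:
d²(P, Juno) = 25 + 9 = 34
d²(P, Hydra) = 361 + 4 = 365
d²(P, Alpha) = 49 + 361 = 410
d²(P, Ursa) = 1024 + 64 = 1088
d²(P, Nova) = 289 + 64 = 353
d²(P, Indus) = 324 + 784 = 1108
d²(P, Sigma) = 169 + 324 = 493
The largest is to Indus.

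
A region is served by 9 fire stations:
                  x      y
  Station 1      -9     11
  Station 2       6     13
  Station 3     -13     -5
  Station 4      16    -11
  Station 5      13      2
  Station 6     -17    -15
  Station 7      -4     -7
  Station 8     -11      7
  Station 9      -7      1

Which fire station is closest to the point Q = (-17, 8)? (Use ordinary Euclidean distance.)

Station 8

Compare squared distances (the ordering matches that of the actual distances):
d²(Q, Station 1) = (-17−(-9))² + (8−11)² = 64 + 9 = 73
d²(Q, Station 2) = (-17−6)² + (8−13)² = 529 + 25 = 554
d²(Q, Station 3) = (-17−(-13))² + (8−(-5))² = 16 + 169 = 185
d²(Q, Station 4) = (-17−16)² + (8−(-11))² = 1089 + 361 = 1450
d²(Q, Station 5) = (-17−13)² + (8−2)² = 900 + 36 = 936
d²(Q, Station 6) = (-17−(-17))² + (8−(-15))² = 0 + 529 = 529
d²(Q, Station 7) = (-17−(-4))² + (8−(-7))² = 169 + 225 = 394
d²(Q, Station 8) = (-17−(-11))² + (8−7)² = 36 + 1 = 37
d²(Q, Station 9) = (-17−(-7))² + (8−1)² = 100 + 49 = 149
Minimum is at Station 8.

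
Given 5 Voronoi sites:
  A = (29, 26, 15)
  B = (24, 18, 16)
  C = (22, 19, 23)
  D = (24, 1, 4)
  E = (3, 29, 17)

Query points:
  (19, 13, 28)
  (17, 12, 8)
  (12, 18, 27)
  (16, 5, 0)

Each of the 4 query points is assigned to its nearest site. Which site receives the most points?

C

(19, 13, 28) — d² to each: A:438, B:194, C:70, D:745, E:633 → nearest is C
(17, 12, 8) — d² to each: A:389, B:149, C:299, D:186, E:566 → nearest is B
(12, 18, 27) — d² to each: A:497, B:265, C:117, D:962, E:302 → nearest is C
(16, 5, 0) — d² to each: A:835, B:489, C:761, D:96, E:1034 → nearest is D
Tally — B:1, C:2, D:1. C captures the most (2).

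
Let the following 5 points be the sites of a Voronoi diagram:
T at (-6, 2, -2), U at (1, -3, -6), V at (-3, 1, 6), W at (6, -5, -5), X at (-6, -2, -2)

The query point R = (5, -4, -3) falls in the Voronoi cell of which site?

W

Squared Euclidean distances:
|RT|² = (5−(-6))² + (-4−2)² + (-3−(-2))² = 121 + 36 + 1 = 158
|RU|² = (5−1)² + (-4−(-3))² + (-3−(-6))² = 16 + 1 + 9 = 26
|RV|² = (5−(-3))² + (-4−1)² + (-3−6)² = 64 + 25 + 81 = 170
|RW|² = (5−6)² + (-4−(-5))² + (-3−(-5))² = 1 + 1 + 4 = 6
|RX|² = (5−(-6))² + (-4−(-2))² + (-3−(-2))² = 121 + 4 + 1 = 126
Minimum is at W.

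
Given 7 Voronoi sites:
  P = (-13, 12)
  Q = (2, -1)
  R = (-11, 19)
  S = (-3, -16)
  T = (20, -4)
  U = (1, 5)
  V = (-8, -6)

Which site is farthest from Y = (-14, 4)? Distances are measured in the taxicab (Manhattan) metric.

d(Y,P) = |-14−(-13)| + |4−12| = 1 + 8 = 9
d(Y,Q) = |-14−2| + |4−(-1)| = 16 + 5 = 21
d(Y,R) = |-14−(-11)| + |4−19| = 3 + 15 = 18
d(Y,S) = |-14−(-3)| + |4−(-16)| = 11 + 20 = 31
d(Y,T) = |-14−20| + |4−(-4)| = 34 + 8 = 42
d(Y,U) = |-14−1| + |4−5| = 15 + 1 = 16
d(Y,V) = |-14−(-8)| + |4−(-6)| = 6 + 10 = 16
The largest is to T.

T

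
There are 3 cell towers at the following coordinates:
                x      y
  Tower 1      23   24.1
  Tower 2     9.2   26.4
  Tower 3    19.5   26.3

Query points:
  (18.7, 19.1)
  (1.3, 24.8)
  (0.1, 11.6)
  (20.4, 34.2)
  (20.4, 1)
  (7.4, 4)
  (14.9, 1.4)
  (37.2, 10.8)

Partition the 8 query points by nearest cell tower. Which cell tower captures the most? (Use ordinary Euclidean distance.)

(18.7, 19.1) — d² to each: Tower 1:43.49, Tower 2:143.54, Tower 3:52.48 → nearest is Tower 1
(1.3, 24.8) — d² to each: Tower 1:471.38, Tower 2:64.97, Tower 3:333.49 → nearest is Tower 2
(0.1, 11.6) — d² to each: Tower 1:680.66, Tower 2:301.85, Tower 3:592.45 → nearest is Tower 2
(20.4, 34.2) — d² to each: Tower 1:108.77, Tower 2:186.28, Tower 3:63.22 → nearest is Tower 3
(20.4, 1) — d² to each: Tower 1:540.37, Tower 2:770.6, Tower 3:640.9 → nearest is Tower 1
(7.4, 4) — d² to each: Tower 1:647.37, Tower 2:505, Tower 3:643.7 → nearest is Tower 2
(14.9, 1.4) — d² to each: Tower 1:580.9, Tower 2:657.49, Tower 3:641.17 → nearest is Tower 1
(37.2, 10.8) — d² to each: Tower 1:378.53, Tower 2:1027.36, Tower 3:553.54 → nearest is Tower 1
Tally — Tower 1:4, Tower 2:3, Tower 3:1. Tower 1 captures the most (4).

Tower 1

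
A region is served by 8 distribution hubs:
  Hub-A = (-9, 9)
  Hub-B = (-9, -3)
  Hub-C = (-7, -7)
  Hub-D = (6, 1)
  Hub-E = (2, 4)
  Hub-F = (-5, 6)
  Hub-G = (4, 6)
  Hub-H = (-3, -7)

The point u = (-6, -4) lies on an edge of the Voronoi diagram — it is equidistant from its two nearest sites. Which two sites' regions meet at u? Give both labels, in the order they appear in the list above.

Squared distances from u to each site:
d²(u, Hub-A) = (-6−(-9))² + (-4−9)² = 9 + 169 = 178
d²(u, Hub-B) = (-6−(-9))² + (-4−(-3))² = 9 + 1 = 10
d²(u, Hub-C) = (-6−(-7))² + (-4−(-7))² = 1 + 9 = 10
d²(u, Hub-D) = (-6−6)² + (-4−1)² = 144 + 25 = 169
d²(u, Hub-E) = (-6−2)² + (-4−4)² = 64 + 64 = 128
d²(u, Hub-F) = (-6−(-5))² + (-4−6)² = 1 + 100 = 101
d²(u, Hub-G) = (-6−4)² + (-4−6)² = 100 + 100 = 200
d²(u, Hub-H) = (-6−(-3))² + (-4−(-7))² = 9 + 9 = 18
u is equidistant from Hub-B and Hub-C (both at squared distance 10), and every other site is strictly farther — so u lies on the Hub-B–Hub-C Voronoi edge.

Hub-B and Hub-C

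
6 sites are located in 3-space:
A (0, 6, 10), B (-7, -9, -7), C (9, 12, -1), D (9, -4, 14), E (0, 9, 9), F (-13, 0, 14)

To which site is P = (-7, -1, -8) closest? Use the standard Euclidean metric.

B

Since √ is increasing, it suffices to compare squared distances:
|PA|² = (-7−0)² + (-1−6)² + (-8−10)² = 49 + 49 + 324 = 422
|PB|² = (-7−(-7))² + (-1−(-9))² + (-8−(-7))² = 0 + 64 + 1 = 65
|PC|² = (-7−9)² + (-1−12)² + (-8−(-1))² = 256 + 169 + 49 = 474
|PD|² = (-7−9)² + (-1−(-4))² + (-8−14)² = 256 + 9 + 484 = 749
|PE|² = (-7−0)² + (-1−9)² + (-8−9)² = 49 + 100 + 289 = 438
|PF|² = (-7−(-13))² + (-1−0)² + (-8−14)² = 36 + 1 + 484 = 521
The smallest is to B, so P lies in the Voronoi region of B.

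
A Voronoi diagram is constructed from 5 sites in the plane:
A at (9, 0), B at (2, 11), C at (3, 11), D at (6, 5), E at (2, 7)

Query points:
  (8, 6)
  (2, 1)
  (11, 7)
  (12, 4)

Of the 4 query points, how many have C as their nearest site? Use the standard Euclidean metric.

(8, 6) — d² to each: A:37, B:61, C:50, D:5, E:37 → nearest is D
(2, 1) — d² to each: A:50, B:100, C:101, D:32, E:36 → nearest is D
(11, 7) — d² to each: A:53, B:97, C:80, D:29, E:81 → nearest is D
(12, 4) — d² to each: A:25, B:149, C:130, D:37, E:109 → nearest is A
0 of the 4 points have C as nearest.

0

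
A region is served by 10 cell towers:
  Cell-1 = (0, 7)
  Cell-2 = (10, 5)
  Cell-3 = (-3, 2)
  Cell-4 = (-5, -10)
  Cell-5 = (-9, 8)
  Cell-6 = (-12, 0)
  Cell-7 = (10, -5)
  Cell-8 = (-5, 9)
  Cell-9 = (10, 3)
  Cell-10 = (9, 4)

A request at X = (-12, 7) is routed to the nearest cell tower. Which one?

Cell-5

Squared Euclidean distances:
d²(X, Cell-1) = (-12−0)² + (7−7)² = 144 + 0 = 144
d²(X, Cell-2) = (-12−10)² + (7−5)² = 484 + 4 = 488
d²(X, Cell-3) = (-12−(-3))² + (7−2)² = 81 + 25 = 106
d²(X, Cell-4) = (-12−(-5))² + (7−(-10))² = 49 + 289 = 338
d²(X, Cell-5) = (-12−(-9))² + (7−8)² = 9 + 1 = 10
d²(X, Cell-6) = (-12−(-12))² + (7−0)² = 0 + 49 = 49
d²(X, Cell-7) = (-12−10)² + (7−(-5))² = 484 + 144 = 628
d²(X, Cell-8) = (-12−(-5))² + (7−9)² = 49 + 4 = 53
d²(X, Cell-9) = (-12−10)² + (7−3)² = 484 + 16 = 500
d²(X, Cell-10) = (-12−9)² + (7−4)² = 441 + 9 = 450
The smallest is to Cell-5, so X lies in the Voronoi region of Cell-5.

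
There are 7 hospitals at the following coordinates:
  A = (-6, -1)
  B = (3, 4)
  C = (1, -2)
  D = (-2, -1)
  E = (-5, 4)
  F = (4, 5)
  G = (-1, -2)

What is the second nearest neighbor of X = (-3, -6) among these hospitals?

Compare squared distances (the ordering matches that of the actual distances):
|XA|² = (-3−(-6))² + (-6−(-1))² = 9 + 25 = 34
|XB|² = (-3−3)² + (-6−4)² = 36 + 100 = 136
|XC|² = (-3−1)² + (-6−(-2))² = 16 + 16 = 32
|XD|² = (-3−(-2))² + (-6−(-1))² = 1 + 25 = 26
|XE|² = (-3−(-5))² + (-6−4)² = 4 + 100 = 104
|XF|² = (-3−4)² + (-6−5)² = 49 + 121 = 170
|XG|² = (-3−(-1))² + (-6−(-2))² = 4 + 16 = 20
Sorted ascending: G, D, C, … — the second-nearest is D.

D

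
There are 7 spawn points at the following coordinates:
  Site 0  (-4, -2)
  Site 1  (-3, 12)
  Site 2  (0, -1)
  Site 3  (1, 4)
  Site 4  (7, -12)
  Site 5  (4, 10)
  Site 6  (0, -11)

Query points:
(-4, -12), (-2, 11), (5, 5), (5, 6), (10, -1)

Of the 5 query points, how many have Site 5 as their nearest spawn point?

(-4, -12) — d² to each: Site 0:100, Site 1:577, Site 2:137, Site 3:281, Site 4:121, Site 5:548, Site 6:17 → nearest is Site 6
(-2, 11) — d² to each: Site 0:173, Site 1:2, Site 2:148, Site 3:58, Site 4:610, Site 5:37, Site 6:488 → nearest is Site 1
(5, 5) — d² to each: Site 0:130, Site 1:113, Site 2:61, Site 3:17, Site 4:293, Site 5:26, Site 6:281 → nearest is Site 3
(5, 6) — d² to each: Site 0:145, Site 1:100, Site 2:74, Site 3:20, Site 4:328, Site 5:17, Site 6:314 → nearest is Site 5
(10, -1) — d² to each: Site 0:197, Site 1:338, Site 2:100, Site 3:106, Site 4:130, Site 5:157, Site 6:200 → nearest is Site 2
1 of the 5 points has Site 5 as nearest.

1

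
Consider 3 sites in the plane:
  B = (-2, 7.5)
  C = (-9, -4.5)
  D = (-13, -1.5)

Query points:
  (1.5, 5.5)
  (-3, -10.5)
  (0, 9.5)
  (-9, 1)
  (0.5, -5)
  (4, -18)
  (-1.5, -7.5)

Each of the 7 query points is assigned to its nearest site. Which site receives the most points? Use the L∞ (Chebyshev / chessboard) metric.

(1.5, 5.5) — d to each: B:3.5, C:10.5, D:14.5 → nearest is B
(-3, -10.5) — d to each: B:18, C:6, D:10 → nearest is C
(0, 9.5) — d to each: B:2, C:14, D:13 → nearest is B
(-9, 1) — d to each: B:7, C:5.5, D:4 → nearest is D
(0.5, -5) — d to each: B:12.5, C:9.5, D:13.5 → nearest is C
(4, -18) — d to each: B:25.5, C:13.5, D:17 → nearest is C
(-1.5, -7.5) — d to each: B:15, C:7.5, D:11.5 → nearest is C
Tally — B:2, C:4, D:1. C captures the most (4).

C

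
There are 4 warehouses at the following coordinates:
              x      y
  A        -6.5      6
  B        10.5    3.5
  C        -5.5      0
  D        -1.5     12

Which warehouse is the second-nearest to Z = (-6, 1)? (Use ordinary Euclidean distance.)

A

Since √ is increasing, it suffices to compare squared distances:
|ZA|² = (-6−(-6.5))² + (1−6)² = 0.25 + 25 = 25.25
|ZB|² = (-6−10.5)² + (1−3.5)² = 272.25 + 6.25 = 278.5
|ZC|² = (-6−(-5.5))² + (1−0)² = 0.25 + 1 = 1.25
|ZD|² = (-6−(-1.5))² + (1−12)² = 20.25 + 121 = 141.25
Sorted ascending: C, A, D, … — the second-nearest is A.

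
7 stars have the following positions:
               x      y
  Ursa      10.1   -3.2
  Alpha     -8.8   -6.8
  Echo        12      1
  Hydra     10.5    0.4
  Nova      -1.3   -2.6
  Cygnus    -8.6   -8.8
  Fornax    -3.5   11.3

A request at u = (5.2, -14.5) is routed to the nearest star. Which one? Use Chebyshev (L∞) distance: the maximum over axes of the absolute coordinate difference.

d(u, Ursa) = max(4.9, 11.3) = 11.3
d(u, Alpha) = max(14, 7.7) = 14
d(u, Echo) = max(6.8, 15.5) = 15.5
d(u, Hydra) = max(5.3, 14.9) = 14.9
d(u, Nova) = max(6.5, 11.9) = 11.9
d(u, Cygnus) = max(13.8, 5.7) = 13.8
d(u, Fornax) = max(8.7, 25.8) = 25.8
Ursa is nearest.

Ursa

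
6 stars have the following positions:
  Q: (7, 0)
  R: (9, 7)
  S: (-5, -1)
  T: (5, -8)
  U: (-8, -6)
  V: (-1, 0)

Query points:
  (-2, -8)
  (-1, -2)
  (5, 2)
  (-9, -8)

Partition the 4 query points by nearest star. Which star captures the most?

U

(-2, -8) — d² to each: Q:145, R:346, S:58, T:49, U:40, V:65 → nearest is U
(-1, -2) — d² to each: Q:68, R:181, S:17, T:72, U:65, V:4 → nearest is V
(5, 2) — d² to each: Q:8, R:41, S:109, T:100, U:233, V:40 → nearest is Q
(-9, -8) — d² to each: Q:320, R:549, S:65, T:196, U:5, V:128 → nearest is U
Tally — Q:1, U:2, V:1. U captures the most (2).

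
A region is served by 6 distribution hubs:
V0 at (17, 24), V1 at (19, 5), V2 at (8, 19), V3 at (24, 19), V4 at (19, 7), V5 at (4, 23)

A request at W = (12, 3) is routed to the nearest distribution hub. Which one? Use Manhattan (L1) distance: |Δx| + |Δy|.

V1

d(W,V0) = |12−17| + |3−24| = 5 + 21 = 26
d(W,V1) = |12−19| + |3−5| = 7 + 2 = 9
d(W,V2) = |12−8| + |3−19| = 4 + 16 = 20
d(W,V3) = |12−24| + |3−19| = 12 + 16 = 28
d(W,V4) = |12−19| + |3−7| = 7 + 4 = 11
d(W,V5) = |12−4| + |3−23| = 8 + 20 = 28
V1 is nearest.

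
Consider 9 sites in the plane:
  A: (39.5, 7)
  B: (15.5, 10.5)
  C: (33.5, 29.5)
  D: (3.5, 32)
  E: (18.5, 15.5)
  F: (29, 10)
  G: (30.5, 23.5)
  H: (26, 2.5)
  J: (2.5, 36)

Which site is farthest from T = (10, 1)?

Squared Euclidean distances:
|TA|² = (10−39.5)² + (1−7)² = 870.25 + 36 = 906.25
|TB|² = (10−15.5)² + (1−10.5)² = 30.25 + 90.25 = 120.5
|TC|² = (10−33.5)² + (1−29.5)² = 552.25 + 812.25 = 1364.5
|TD|² = (10−3.5)² + (1−32)² = 42.25 + 961 = 1003.25
|TE|² = (10−18.5)² + (1−15.5)² = 72.25 + 210.25 = 282.5
|TF|² = (10−29)² + (1−10)² = 361 + 81 = 442
|TG|² = (10−30.5)² + (1−23.5)² = 420.25 + 506.25 = 926.5
|TH|² = (10−26)² + (1−2.5)² = 256 + 2.25 = 258.25
|TJ|² = (10−2.5)² + (1−36)² = 56.25 + 1225 = 1281.25
The largest is to C.

C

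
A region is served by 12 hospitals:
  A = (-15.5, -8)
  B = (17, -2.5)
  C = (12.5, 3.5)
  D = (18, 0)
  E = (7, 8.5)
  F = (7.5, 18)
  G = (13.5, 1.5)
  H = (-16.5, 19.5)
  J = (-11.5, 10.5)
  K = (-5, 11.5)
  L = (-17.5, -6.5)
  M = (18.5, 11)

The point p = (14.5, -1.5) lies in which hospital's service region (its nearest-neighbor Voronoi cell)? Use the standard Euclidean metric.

B

Compare squared distances (the ordering matches that of the actual distances):
|pA|² = (14.5−(-15.5))² + (-1.5−(-8))² = 900 + 42.25 = 942.25
|pB|² = (14.5−17)² + (-1.5−(-2.5))² = 6.25 + 1 = 7.25
|pC|² = (14.5−12.5)² + (-1.5−3.5)² = 4 + 25 = 29
|pD|² = (14.5−18)² + (-1.5−0)² = 12.25 + 2.25 = 14.5
|pE|² = (14.5−7)² + (-1.5−8.5)² = 56.25 + 100 = 156.25
|pF|² = (14.5−7.5)² + (-1.5−18)² = 49 + 380.25 = 429.25
|pG|² = (14.5−13.5)² + (-1.5−1.5)² = 1 + 9 = 10
|pH|² = (14.5−(-16.5))² + (-1.5−19.5)² = 961 + 441 = 1402
|pJ|² = (14.5−(-11.5))² + (-1.5−10.5)² = 676 + 144 = 820
|pK|² = (14.5−(-5))² + (-1.5−11.5)² = 380.25 + 169 = 549.25
|pL|² = (14.5−(-17.5))² + (-1.5−(-6.5))² = 1024 + 25 = 1049
|pM|² = (14.5−18.5)² + (-1.5−11)² = 16 + 156.25 = 172.25
B is nearest.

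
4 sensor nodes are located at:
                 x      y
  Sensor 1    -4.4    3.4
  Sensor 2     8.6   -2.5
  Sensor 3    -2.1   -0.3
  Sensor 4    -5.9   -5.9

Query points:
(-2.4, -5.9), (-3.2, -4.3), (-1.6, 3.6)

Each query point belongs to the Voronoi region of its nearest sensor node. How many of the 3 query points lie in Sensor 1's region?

(-2.4, -5.9) — d² to each: Sensor 1:90.49, Sensor 2:132.56, Sensor 3:31.45, Sensor 4:12.25 → nearest is Sensor 4
(-3.2, -4.3) — d² to each: Sensor 1:60.73, Sensor 2:142.48, Sensor 3:17.21, Sensor 4:9.85 → nearest is Sensor 4
(-1.6, 3.6) — d² to each: Sensor 1:7.88, Sensor 2:141.25, Sensor 3:15.46, Sensor 4:108.74 → nearest is Sensor 1
1 of the 3 points has Sensor 1 as nearest.

1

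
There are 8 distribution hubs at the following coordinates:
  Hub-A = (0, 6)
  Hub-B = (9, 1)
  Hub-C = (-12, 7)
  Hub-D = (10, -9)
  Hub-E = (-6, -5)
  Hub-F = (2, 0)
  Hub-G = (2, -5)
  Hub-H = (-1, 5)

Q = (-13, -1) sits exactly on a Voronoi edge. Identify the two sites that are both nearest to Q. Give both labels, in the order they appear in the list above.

Squared distances from Q to each site:
d²(Q, Hub-A) = (-13−0)² + (-1−6)² = 169 + 49 = 218
d²(Q, Hub-B) = (-13−9)² + (-1−1)² = 484 + 4 = 488
d²(Q, Hub-C) = (-13−(-12))² + (-1−7)² = 1 + 64 = 65
d²(Q, Hub-D) = (-13−10)² + (-1−(-9))² = 529 + 64 = 593
d²(Q, Hub-E) = (-13−(-6))² + (-1−(-5))² = 49 + 16 = 65
d²(Q, Hub-F) = (-13−2)² + (-1−0)² = 225 + 1 = 226
d²(Q, Hub-G) = (-13−2)² + (-1−(-5))² = 225 + 16 = 241
d²(Q, Hub-H) = (-13−(-1))² + (-1−5)² = 144 + 36 = 180
Q is equidistant from Hub-C and Hub-E (both at squared distance 65), and every other site is strictly farther — so Q lies on the Hub-C–Hub-E Voronoi edge.

Hub-C and Hub-E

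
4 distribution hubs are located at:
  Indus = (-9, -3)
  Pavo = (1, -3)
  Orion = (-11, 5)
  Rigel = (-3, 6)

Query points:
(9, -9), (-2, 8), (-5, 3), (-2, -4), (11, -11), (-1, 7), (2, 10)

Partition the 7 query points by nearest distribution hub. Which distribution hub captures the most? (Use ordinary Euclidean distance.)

Rigel

(9, -9) — d² to each: Indus:360, Pavo:100, Orion:596, Rigel:369 → nearest is Pavo
(-2, 8) — d² to each: Indus:170, Pavo:130, Orion:90, Rigel:5 → nearest is Rigel
(-5, 3) — d² to each: Indus:52, Pavo:72, Orion:40, Rigel:13 → nearest is Rigel
(-2, -4) — d² to each: Indus:50, Pavo:10, Orion:162, Rigel:101 → nearest is Pavo
(11, -11) — d² to each: Indus:464, Pavo:164, Orion:740, Rigel:485 → nearest is Pavo
(-1, 7) — d² to each: Indus:164, Pavo:104, Orion:104, Rigel:5 → nearest is Rigel
(2, 10) — d² to each: Indus:290, Pavo:170, Orion:194, Rigel:41 → nearest is Rigel
Tally — Pavo:3, Rigel:4. Rigel captures the most (4).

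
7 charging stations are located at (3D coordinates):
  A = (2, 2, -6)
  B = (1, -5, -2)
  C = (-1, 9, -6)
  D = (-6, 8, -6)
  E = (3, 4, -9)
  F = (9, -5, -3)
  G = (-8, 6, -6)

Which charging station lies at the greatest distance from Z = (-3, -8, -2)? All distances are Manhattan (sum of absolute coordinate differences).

E

d(Z,A) = |-3−2| + |-8−2| + |-2−(-6)| = 5 + 10 + 4 = 19
d(Z,B) = |-3−1| + |-8−(-5)| + |-2−(-2)| = 4 + 3 + 0 = 7
d(Z,C) = |-3−(-1)| + |-8−9| + |-2−(-6)| = 2 + 17 + 4 = 23
d(Z,D) = |-3−(-6)| + |-8−8| + |-2−(-6)| = 3 + 16 + 4 = 23
d(Z,E) = |-3−3| + |-8−4| + |-2−(-9)| = 6 + 12 + 7 = 25
d(Z,F) = |-3−9| + |-8−(-5)| + |-2−(-3)| = 12 + 3 + 1 = 16
d(Z,G) = |-3−(-8)| + |-8−6| + |-2−(-6)| = 5 + 14 + 4 = 23
The largest is to E.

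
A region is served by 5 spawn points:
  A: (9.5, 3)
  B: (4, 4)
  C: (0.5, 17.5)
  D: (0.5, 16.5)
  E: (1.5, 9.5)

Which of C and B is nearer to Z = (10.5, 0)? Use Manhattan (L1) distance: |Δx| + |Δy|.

d(Z,C) = |10.5−0.5| + |0−17.5| = 10 + 17.5 = 27.5
d(Z,B) = |10.5−4| + |0−4| = 6.5 + 4 = 10.5
27.5 > 10.5, so B is closer.

B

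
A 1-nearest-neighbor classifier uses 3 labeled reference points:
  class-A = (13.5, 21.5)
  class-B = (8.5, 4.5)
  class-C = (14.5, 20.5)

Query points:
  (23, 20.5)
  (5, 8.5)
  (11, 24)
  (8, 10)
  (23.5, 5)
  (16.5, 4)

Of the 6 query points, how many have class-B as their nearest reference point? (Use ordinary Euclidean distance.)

(23, 20.5) — d² to each: class-A:91.25, class-B:466.25, class-C:72.25 → nearest is class-C
(5, 8.5) — d² to each: class-A:241.25, class-B:28.25, class-C:234.25 → nearest is class-B
(11, 24) — d² to each: class-A:12.5, class-B:386.5, class-C:24.5 → nearest is class-A
(8, 10) — d² to each: class-A:162.5, class-B:30.5, class-C:152.5 → nearest is class-B
(23.5, 5) — d² to each: class-A:372.25, class-B:225.25, class-C:321.25 → nearest is class-B
(16.5, 4) — d² to each: class-A:315.25, class-B:64.25, class-C:276.25 → nearest is class-B
4 of the 6 points have class-B as nearest.

4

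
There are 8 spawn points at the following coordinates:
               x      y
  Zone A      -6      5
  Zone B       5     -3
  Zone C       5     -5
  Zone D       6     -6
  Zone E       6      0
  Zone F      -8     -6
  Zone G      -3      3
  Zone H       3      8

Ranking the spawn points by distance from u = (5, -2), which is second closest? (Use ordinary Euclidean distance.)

Zone E

Squared Euclidean distances:
d²(u, Zone A) = (5−(-6))² + (-2−5)² = 121 + 49 = 170
d²(u, Zone B) = (5−5)² + (-2−(-3))² = 0 + 1 = 1
d²(u, Zone C) = (5−5)² + (-2−(-5))² = 0 + 9 = 9
d²(u, Zone D) = (5−6)² + (-2−(-6))² = 1 + 16 = 17
d²(u, Zone E) = (5−6)² + (-2−0)² = 1 + 4 = 5
d²(u, Zone F) = (5−(-8))² + (-2−(-6))² = 169 + 16 = 185
d²(u, Zone G) = (5−(-3))² + (-2−3)² = 64 + 25 = 89
d²(u, Zone H) = (5−3)² + (-2−8)² = 4 + 100 = 104
Sorted ascending: Zone B, Zone E, Zone C, … — the second-nearest is Zone E.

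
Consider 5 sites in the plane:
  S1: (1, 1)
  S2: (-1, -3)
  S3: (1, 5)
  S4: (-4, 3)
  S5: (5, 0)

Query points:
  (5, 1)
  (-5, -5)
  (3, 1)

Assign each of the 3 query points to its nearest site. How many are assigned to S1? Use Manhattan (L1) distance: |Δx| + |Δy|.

1

(5, 1) — d to each: S1:4, S2:10, S3:8, S4:11, S5:1 → nearest is S5
(-5, -5) — d to each: S1:12, S2:6, S3:16, S4:9, S5:15 → nearest is S2
(3, 1) — d to each: S1:2, S2:8, S3:6, S4:9, S5:3 → nearest is S1
1 of the 3 points has S1 as nearest.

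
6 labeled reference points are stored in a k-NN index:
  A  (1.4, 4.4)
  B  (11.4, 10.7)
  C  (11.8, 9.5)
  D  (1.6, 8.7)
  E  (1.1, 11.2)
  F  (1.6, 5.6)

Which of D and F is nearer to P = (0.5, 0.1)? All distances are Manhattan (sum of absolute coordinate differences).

d(P,D) = |0.5−1.6| + |0.1−8.7| = 1.1 + 8.6 = 9.7
d(P,F) = |0.5−1.6| + |0.1−5.6| = 1.1 + 5.5 = 6.6
9.7 > 6.6, so F is closer.

F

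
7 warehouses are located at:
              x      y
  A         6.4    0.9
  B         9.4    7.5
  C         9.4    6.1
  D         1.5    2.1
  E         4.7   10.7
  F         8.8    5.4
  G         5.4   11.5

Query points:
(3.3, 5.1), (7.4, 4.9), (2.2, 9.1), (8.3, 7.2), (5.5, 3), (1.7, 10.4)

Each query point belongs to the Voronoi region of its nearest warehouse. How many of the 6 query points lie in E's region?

2

(3.3, 5.1) — d² to each: A:27.25, B:42.97, C:38.21, D:12.24, E:33.32, F:30.34, G:45.37 → nearest is D
(7.4, 4.9) — d² to each: A:17, B:10.76, C:5.44, D:42.65, E:40.93, F:2.21, G:47.56 → nearest is F
(2.2, 9.1) — d² to each: A:84.88, B:54.4, C:60.84, D:49.49, E:8.81, F:57.25, G:16 → nearest is E
(8.3, 7.2) — d² to each: A:43.3, B:1.3, C:2.42, D:72.25, E:25.21, F:3.49, G:26.9 → nearest is B
(5.5, 3) — d² to each: A:5.22, B:35.46, C:24.82, D:16.81, E:59.93, F:16.65, G:72.26 → nearest is A
(1.7, 10.4) — d² to each: A:112.34, B:67.7, C:77.78, D:68.93, E:9.09, F:75.41, G:14.9 → nearest is E
2 of the 6 points have E as nearest.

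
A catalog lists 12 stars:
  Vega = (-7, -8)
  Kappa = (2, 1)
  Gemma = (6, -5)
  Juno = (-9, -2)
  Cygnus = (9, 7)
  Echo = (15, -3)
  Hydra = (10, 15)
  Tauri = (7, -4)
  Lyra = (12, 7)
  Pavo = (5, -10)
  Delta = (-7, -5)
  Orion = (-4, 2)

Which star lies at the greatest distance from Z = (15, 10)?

Since √ is increasing, it suffices to compare squared distances:
d²(Z, Vega) = (15−(-7))² + (10−(-8))² = 484 + 324 = 808
d²(Z, Kappa) = (15−2)² + (10−1)² = 169 + 81 = 250
d²(Z, Gemma) = (15−6)² + (10−(-5))² = 81 + 225 = 306
d²(Z, Juno) = (15−(-9))² + (10−(-2))² = 576 + 144 = 720
d²(Z, Cygnus) = (15−9)² + (10−7)² = 36 + 9 = 45
d²(Z, Echo) = (15−15)² + (10−(-3))² = 0 + 169 = 169
d²(Z, Hydra) = (15−10)² + (10−15)² = 25 + 25 = 50
d²(Z, Tauri) = (15−7)² + (10−(-4))² = 64 + 196 = 260
d²(Z, Lyra) = (15−12)² + (10−7)² = 9 + 9 = 18
d²(Z, Pavo) = (15−5)² + (10−(-10))² = 100 + 400 = 500
d²(Z, Delta) = (15−(-7))² + (10−(-5))² = 484 + 225 = 709
d²(Z, Orion) = (15−(-4))² + (10−2)² = 361 + 64 = 425
The largest is to Vega.

Vega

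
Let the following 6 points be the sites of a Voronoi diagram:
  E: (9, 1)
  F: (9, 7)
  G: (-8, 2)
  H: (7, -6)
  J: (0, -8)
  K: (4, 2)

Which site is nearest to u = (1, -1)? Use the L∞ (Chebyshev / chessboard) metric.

K

d(u,E) = max(8, 2) = 8
d(u,F) = max(8, 8) = 8
d(u,G) = max(9, 3) = 9
d(u,H) = max(6, 5) = 6
d(u,J) = max(1, 7) = 7
d(u,K) = max(3, 3) = 3
Minimum is at K.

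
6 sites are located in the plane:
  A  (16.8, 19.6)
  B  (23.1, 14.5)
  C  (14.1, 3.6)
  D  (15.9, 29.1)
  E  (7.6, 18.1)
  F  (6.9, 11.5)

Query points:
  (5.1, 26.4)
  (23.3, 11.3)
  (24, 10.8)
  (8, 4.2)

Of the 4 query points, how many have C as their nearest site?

(5.1, 26.4) — d² to each: A:183.13, B:465.61, C:600.84, D:123.93, E:75.14, F:225.25 → nearest is E
(23.3, 11.3) — d² to each: A:111.14, B:10.28, C:143.93, D:371.6, E:292.73, F:269 → nearest is B
(24, 10.8) — d² to each: A:129.28, B:14.5, C:149.85, D:400.5, E:322.25, F:292.9 → nearest is B
(8, 4.2) — d² to each: A:314.6, B:334.1, C:37.57, D:682.42, E:193.37, F:54.5 → nearest is C
1 of the 4 points has C as nearest.

1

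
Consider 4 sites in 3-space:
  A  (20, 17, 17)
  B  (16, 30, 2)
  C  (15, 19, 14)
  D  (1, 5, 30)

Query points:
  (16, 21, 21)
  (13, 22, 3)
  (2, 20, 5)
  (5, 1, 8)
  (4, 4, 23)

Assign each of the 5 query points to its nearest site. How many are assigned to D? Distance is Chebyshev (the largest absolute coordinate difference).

(16, 21, 21) — d to each: A:4, B:19, C:7, D:16 → nearest is A
(13, 22, 3) — d to each: A:14, B:8, C:11, D:27 → nearest is B
(2, 20, 5) — d to each: A:18, B:14, C:13, D:25 → nearest is C
(5, 1, 8) — d to each: A:16, B:29, C:18, D:22 → nearest is A
(4, 4, 23) — d to each: A:16, B:26, C:15, D:7 → nearest is D
1 of the 5 points has D as nearest.

1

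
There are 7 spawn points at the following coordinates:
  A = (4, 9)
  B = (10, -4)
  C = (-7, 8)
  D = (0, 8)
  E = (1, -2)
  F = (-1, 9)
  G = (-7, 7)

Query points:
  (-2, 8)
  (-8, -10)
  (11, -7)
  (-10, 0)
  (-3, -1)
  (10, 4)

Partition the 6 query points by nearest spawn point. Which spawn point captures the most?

E

(-2, 8) — d² to each: A:37, B:288, C:25, D:4, E:109, F:2, G:26 → nearest is F
(-8, -10) — d² to each: A:505, B:360, C:325, D:388, E:145, F:410, G:290 → nearest is E
(11, -7) — d² to each: A:305, B:10, C:549, D:346, E:125, F:400, G:520 → nearest is B
(-10, 0) — d² to each: A:277, B:416, C:73, D:164, E:125, F:162, G:58 → nearest is G
(-3, -1) — d² to each: A:149, B:178, C:97, D:90, E:17, F:104, G:80 → nearest is E
(10, 4) — d² to each: A:61, B:64, C:305, D:116, E:117, F:146, G:298 → nearest is A
Tally — A:1, B:1, E:2, F:1, G:1. E captures the most (2).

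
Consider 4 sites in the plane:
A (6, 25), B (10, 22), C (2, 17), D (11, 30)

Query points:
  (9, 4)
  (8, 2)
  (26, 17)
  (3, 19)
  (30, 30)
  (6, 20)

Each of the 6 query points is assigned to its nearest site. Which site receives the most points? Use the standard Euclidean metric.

(9, 4) — d² to each: A:450, B:325, C:218, D:680 → nearest is C
(8, 2) — d² to each: A:533, B:404, C:261, D:793 → nearest is C
(26, 17) — d² to each: A:464, B:281, C:576, D:394 → nearest is B
(3, 19) — d² to each: A:45, B:58, C:5, D:185 → nearest is C
(30, 30) — d² to each: A:601, B:464, C:953, D:361 → nearest is D
(6, 20) — d² to each: A:25, B:20, C:25, D:125 → nearest is B
Tally — B:2, C:3, D:1. C captures the most (3).

C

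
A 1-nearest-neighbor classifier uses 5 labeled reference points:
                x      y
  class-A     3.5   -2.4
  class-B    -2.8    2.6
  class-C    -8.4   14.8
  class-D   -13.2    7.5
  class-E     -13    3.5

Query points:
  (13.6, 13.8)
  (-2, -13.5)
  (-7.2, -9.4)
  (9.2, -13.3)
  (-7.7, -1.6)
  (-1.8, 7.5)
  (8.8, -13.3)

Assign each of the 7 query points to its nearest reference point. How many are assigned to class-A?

4

(13.6, 13.8) — d² to each: class-A:364.45, class-B:394.4, class-C:485, class-D:757.93, class-E:813.65 → nearest is class-A
(-2, -13.5) — d² to each: class-A:153.46, class-B:259.85, class-C:841.85, class-D:566.44, class-E:410 → nearest is class-A
(-7.2, -9.4) — d² to each: class-A:163.49, class-B:163.36, class-C:587.08, class-D:321.61, class-E:200.05 → nearest is class-B
(9.2, -13.3) — d² to each: class-A:151.3, class-B:396.81, class-C:1099.37, class-D:934.4, class-E:775.08 → nearest is class-A
(-7.7, -1.6) — d² to each: class-A:126.08, class-B:41.65, class-C:269.45, class-D:113.06, class-E:54.1 → nearest is class-B
(-1.8, 7.5) — d² to each: class-A:126.1, class-B:25.01, class-C:96.85, class-D:129.96, class-E:141.44 → nearest is class-B
(8.8, -13.3) — d² to each: class-A:146.9, class-B:387.37, class-C:1085.45, class-D:916.64, class-E:757.48 → nearest is class-A
4 of the 7 points have class-A as nearest.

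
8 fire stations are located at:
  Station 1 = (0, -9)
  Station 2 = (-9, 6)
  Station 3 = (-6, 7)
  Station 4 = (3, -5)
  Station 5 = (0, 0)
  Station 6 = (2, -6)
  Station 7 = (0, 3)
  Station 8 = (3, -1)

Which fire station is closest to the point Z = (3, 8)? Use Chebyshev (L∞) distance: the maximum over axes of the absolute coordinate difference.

d(Z, Station 1) = max(3, 17) = 17
d(Z, Station 2) = max(12, 2) = 12
d(Z, Station 3) = max(9, 1) = 9
d(Z, Station 4) = max(0, 13) = 13
d(Z, Station 5) = max(3, 8) = 8
d(Z, Station 6) = max(1, 14) = 14
d(Z, Station 7) = max(3, 5) = 5
d(Z, Station 8) = max(0, 9) = 9
Minimum is at Station 7.

Station 7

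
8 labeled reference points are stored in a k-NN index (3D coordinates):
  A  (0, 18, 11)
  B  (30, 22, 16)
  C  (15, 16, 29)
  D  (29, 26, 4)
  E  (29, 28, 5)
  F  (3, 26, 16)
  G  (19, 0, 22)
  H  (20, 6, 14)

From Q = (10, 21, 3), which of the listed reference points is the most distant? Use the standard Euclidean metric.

G

Compare squared distances (the ordering matches that of the actual distances):
|QA|² = 100 + 9 + 64 = 173
|QB|² = 400 + 1 + 169 = 570
|QC|² = 25 + 25 + 676 = 726
|QD|² = 361 + 25 + 1 = 387
|QE|² = 361 + 49 + 4 = 414
|QF|² = 49 + 25 + 169 = 243
|QG|² = 81 + 441 + 361 = 883
|QH|² = 100 + 225 + 121 = 446
The largest is to G.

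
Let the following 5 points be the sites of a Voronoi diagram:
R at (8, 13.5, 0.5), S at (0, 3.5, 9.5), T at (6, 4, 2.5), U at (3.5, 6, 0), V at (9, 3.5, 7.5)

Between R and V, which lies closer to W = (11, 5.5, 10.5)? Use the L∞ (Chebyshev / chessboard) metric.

V

d(W,R) = max(3, 8, 10) = 10
d(W,V) = max(2, 2, 3) = 3
10 > 3, so V is closer.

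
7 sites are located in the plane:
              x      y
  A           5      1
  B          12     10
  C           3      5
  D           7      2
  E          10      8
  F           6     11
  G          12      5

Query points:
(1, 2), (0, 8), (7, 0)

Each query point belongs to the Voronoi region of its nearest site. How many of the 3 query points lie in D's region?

(1, 2) — d² to each: A:17, B:185, C:13, D:36, E:117, F:106, G:130 → nearest is C
(0, 8) — d² to each: A:74, B:148, C:18, D:85, E:100, F:45, G:153 → nearest is C
(7, 0) — d² to each: A:5, B:125, C:41, D:4, E:73, F:122, G:50 → nearest is D
1 of the 3 points has D as nearest.

1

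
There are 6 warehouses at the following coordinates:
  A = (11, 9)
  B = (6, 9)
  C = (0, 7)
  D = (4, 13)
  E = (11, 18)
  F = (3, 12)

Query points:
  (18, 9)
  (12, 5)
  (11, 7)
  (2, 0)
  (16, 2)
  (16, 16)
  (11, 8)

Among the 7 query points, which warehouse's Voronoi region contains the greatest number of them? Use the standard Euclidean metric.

A

(18, 9) — d² to each: A:49, B:144, C:328, D:212, E:130, F:234 → nearest is A
(12, 5) — d² to each: A:17, B:52, C:148, D:128, E:170, F:130 → nearest is A
(11, 7) — d² to each: A:4, B:29, C:121, D:85, E:121, F:89 → nearest is A
(2, 0) — d² to each: A:162, B:97, C:53, D:173, E:405, F:145 → nearest is C
(16, 2) — d² to each: A:74, B:149, C:281, D:265, E:281, F:269 → nearest is A
(16, 16) — d² to each: A:74, B:149, C:337, D:153, E:29, F:185 → nearest is E
(11, 8) — d² to each: A:1, B:26, C:122, D:74, E:100, F:80 → nearest is A
Tally — A:5, C:1, E:1. A captures the most (5).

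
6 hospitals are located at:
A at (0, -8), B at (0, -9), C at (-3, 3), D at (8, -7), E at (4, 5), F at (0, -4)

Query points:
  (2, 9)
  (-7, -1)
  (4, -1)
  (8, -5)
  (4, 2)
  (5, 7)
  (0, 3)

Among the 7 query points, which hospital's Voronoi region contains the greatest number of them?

E

(2, 9) — d² to each: A:293, B:328, C:61, D:292, E:20, F:173 → nearest is E
(-7, -1) — d² to each: A:98, B:113, C:32, D:261, E:157, F:58 → nearest is C
(4, -1) — d² to each: A:65, B:80, C:65, D:52, E:36, F:25 → nearest is F
(8, -5) — d² to each: A:73, B:80, C:185, D:4, E:116, F:65 → nearest is D
(4, 2) — d² to each: A:116, B:137, C:50, D:97, E:9, F:52 → nearest is E
(5, 7) — d² to each: A:250, B:281, C:80, D:205, E:5, F:146 → nearest is E
(0, 3) — d² to each: A:121, B:144, C:9, D:164, E:20, F:49 → nearest is C
Tally — C:2, D:1, E:3, F:1. E captures the most (3).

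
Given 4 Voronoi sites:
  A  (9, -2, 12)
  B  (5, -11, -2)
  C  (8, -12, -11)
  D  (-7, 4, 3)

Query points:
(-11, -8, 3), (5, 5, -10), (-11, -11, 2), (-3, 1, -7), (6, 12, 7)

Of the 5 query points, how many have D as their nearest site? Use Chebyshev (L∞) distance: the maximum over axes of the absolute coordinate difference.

5

(-11, -8, 3) — d to each: A:20, B:16, C:19, D:12 → nearest is D
(5, 5, -10) — d to each: A:22, B:16, C:17, D:13 → nearest is D
(-11, -11, 2) — d to each: A:20, B:16, C:19, D:15 → nearest is D
(-3, 1, -7) — d to each: A:19, B:12, C:13, D:10 → nearest is D
(6, 12, 7) — d to each: A:14, B:23, C:24, D:13 → nearest is D
5 of the 5 points have D as nearest.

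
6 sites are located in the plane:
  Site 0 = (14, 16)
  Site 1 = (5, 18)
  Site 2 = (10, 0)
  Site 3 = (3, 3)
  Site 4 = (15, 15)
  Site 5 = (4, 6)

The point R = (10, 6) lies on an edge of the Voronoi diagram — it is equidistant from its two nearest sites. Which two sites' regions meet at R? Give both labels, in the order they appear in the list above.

Site 2 and Site 5

Squared distances from R to each site:
d²(R, Site 0) = (10−14)² + (6−16)² = 16 + 100 = 116
d²(R, Site 1) = (10−5)² + (6−18)² = 25 + 144 = 169
d²(R, Site 2) = (10−10)² + (6−0)² = 0 + 36 = 36
d²(R, Site 3) = (10−3)² + (6−3)² = 49 + 9 = 58
d²(R, Site 4) = (10−15)² + (6−15)² = 25 + 81 = 106
d²(R, Site 5) = (10−4)² + (6−6)² = 36 + 0 = 36
R is equidistant from Site 2 and Site 5 (both at squared distance 36), and every other site is strictly farther — so R lies on the Site 2–Site 5 Voronoi edge.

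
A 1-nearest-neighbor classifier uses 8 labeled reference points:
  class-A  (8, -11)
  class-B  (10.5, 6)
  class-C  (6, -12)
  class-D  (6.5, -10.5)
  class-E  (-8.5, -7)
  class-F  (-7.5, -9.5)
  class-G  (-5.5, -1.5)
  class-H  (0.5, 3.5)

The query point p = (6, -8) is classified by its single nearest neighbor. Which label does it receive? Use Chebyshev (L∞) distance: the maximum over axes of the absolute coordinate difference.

d(p, class-A) = max(2, 3) = 3
d(p, class-B) = max(4.5, 14) = 14
d(p, class-C) = max(0, 4) = 4
d(p, class-D) = max(0.5, 2.5) = 2.5
d(p, class-E) = max(14.5, 1) = 14.5
d(p, class-F) = max(13.5, 1.5) = 13.5
d(p, class-G) = max(11.5, 6.5) = 11.5
d(p, class-H) = max(5.5, 11.5) = 11.5
Minimum is at class-D.

class-D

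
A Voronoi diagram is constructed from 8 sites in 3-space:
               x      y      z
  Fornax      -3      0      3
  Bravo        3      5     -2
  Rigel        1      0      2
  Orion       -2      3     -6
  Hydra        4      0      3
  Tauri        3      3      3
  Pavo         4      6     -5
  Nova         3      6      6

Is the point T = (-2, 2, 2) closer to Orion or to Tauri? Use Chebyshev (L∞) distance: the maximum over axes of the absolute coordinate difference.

d(T, Orion) = max(0, 1, 8) = 8
d(T, Tauri) = max(5, 1, 1) = 5
8 > 5, so Tauri is closer.

Tauri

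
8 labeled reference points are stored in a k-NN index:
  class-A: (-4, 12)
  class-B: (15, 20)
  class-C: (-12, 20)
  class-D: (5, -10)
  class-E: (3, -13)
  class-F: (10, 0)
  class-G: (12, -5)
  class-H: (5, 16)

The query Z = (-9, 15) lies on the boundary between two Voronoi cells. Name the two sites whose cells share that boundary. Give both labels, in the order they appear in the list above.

Squared distances from Z to each site:
d²(Z, class-A) = 25 + 9 = 34
d²(Z, class-B) = 576 + 25 = 601
d²(Z, class-C) = 9 + 25 = 34
d²(Z, class-D) = 196 + 625 = 821
d²(Z, class-E) = 144 + 784 = 928
d²(Z, class-F) = 361 + 225 = 586
d²(Z, class-G) = 441 + 400 = 841
d²(Z, class-H) = 196 + 1 = 197
Z is equidistant from class-A and class-C (both at squared distance 34), and every other site is strictly farther — so Z lies on the class-A–class-C Voronoi edge.

class-A and class-C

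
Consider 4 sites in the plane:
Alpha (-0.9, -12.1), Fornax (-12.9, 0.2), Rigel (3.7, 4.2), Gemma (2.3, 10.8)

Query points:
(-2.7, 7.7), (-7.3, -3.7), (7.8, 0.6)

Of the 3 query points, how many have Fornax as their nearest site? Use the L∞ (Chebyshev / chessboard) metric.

(-2.7, 7.7) — d to each: Alpha:19.8, Fornax:10.2, Rigel:6.4, Gemma:5 → nearest is Gemma
(-7.3, -3.7) — d to each: Alpha:8.4, Fornax:5.6, Rigel:11, Gemma:14.5 → nearest is Fornax
(7.8, 0.6) — d to each: Alpha:12.7, Fornax:20.7, Rigel:4.1, Gemma:10.2 → nearest is Rigel
1 of the 3 points has Fornax as nearest.

1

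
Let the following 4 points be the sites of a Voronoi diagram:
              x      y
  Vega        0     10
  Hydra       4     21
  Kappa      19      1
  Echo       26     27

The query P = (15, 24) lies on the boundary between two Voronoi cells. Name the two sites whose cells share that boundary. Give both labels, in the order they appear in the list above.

Hydra and Echo

Squared distances from P to each site:
d²(P, Vega) = (15−0)² + (24−10)² = 225 + 196 = 421
d²(P, Hydra) = (15−4)² + (24−21)² = 121 + 9 = 130
d²(P, Kappa) = (15−19)² + (24−1)² = 16 + 529 = 545
d²(P, Echo) = (15−26)² + (24−27)² = 121 + 9 = 130
P is equidistant from Hydra and Echo (both at squared distance 130), and every other site is strictly farther — so P lies on the Hydra–Echo Voronoi edge.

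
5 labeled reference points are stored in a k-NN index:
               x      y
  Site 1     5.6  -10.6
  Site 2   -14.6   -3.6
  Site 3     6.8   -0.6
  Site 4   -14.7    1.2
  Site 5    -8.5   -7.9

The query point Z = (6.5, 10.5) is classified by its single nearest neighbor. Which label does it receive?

Site 3

Since √ is increasing, it suffices to compare squared distances:
d²(Z, Site 1) = (6.5−5.6)² + (10.5−(-10.6))² = 0.81 + 445.21 = 446.02
d²(Z, Site 2) = (6.5−(-14.6))² + (10.5−(-3.6))² = 445.21 + 198.81 = 644.02
d²(Z, Site 3) = (6.5−6.8)² + (10.5−(-0.6))² = 0.09 + 123.21 = 123.3
d²(Z, Site 4) = (6.5−(-14.7))² + (10.5−1.2)² = 449.44 + 86.49 = 535.93
d²(Z, Site 5) = (6.5−(-8.5))² + (10.5−(-7.9))² = 225 + 338.56 = 563.56
Site 3 is nearest.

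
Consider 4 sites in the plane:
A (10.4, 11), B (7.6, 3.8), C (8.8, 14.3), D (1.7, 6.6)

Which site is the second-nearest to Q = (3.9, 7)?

Since √ is increasing, it suffices to compare squared distances:
|QA|² = (3.9−10.4)² + (7−11)² = 42.25 + 16 = 58.25
|QB|² = (3.9−7.6)² + (7−3.8)² = 13.69 + 10.24 = 23.93
|QC|² = (3.9−8.8)² + (7−14.3)² = 24.01 + 53.29 = 77.3
|QD|² = (3.9−1.7)² + (7−6.6)² = 4.84 + 0.16 = 5
Sorted ascending: D, B, A, … — the second-nearest is B.

B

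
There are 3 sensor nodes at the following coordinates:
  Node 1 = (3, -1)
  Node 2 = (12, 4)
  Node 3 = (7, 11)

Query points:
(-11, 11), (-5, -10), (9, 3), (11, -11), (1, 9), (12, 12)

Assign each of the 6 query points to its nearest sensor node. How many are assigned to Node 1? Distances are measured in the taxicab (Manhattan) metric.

1

(-11, 11) — d to each: Node 1:26, Node 2:30, Node 3:18 → nearest is Node 3
(-5, -10) — d to each: Node 1:17, Node 2:31, Node 3:33 → nearest is Node 1
(9, 3) — d to each: Node 1:10, Node 2:4, Node 3:10 → nearest is Node 2
(11, -11) — d to each: Node 1:18, Node 2:16, Node 3:26 → nearest is Node 2
(1, 9) — d to each: Node 1:12, Node 2:16, Node 3:8 → nearest is Node 3
(12, 12) — d to each: Node 1:22, Node 2:8, Node 3:6 → nearest is Node 3
1 of the 6 points has Node 1 as nearest.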